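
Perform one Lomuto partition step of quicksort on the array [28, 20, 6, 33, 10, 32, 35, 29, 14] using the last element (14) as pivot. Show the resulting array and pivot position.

Lomuto partition with pivot = 14:

Initial array: [28, 20, 6, 33, 10, 32, 35, 29, 14]

arr[0]=28 > 14: no swap
arr[1]=20 > 14: no swap
arr[2]=6 <= 14: swap with position 0, array becomes [6, 20, 28, 33, 10, 32, 35, 29, 14]
arr[3]=33 > 14: no swap
arr[4]=10 <= 14: swap with position 1, array becomes [6, 10, 28, 33, 20, 32, 35, 29, 14]
arr[5]=32 > 14: no swap
arr[6]=35 > 14: no swap
arr[7]=29 > 14: no swap

Place pivot at position 2: [6, 10, 14, 33, 20, 32, 35, 29, 28]
Pivot position: 2

After partitioning with pivot 14, the array becomes [6, 10, 14, 33, 20, 32, 35, 29, 28]. The pivot is placed at index 2. All elements to the left of the pivot are <= 14, and all elements to the right are > 14.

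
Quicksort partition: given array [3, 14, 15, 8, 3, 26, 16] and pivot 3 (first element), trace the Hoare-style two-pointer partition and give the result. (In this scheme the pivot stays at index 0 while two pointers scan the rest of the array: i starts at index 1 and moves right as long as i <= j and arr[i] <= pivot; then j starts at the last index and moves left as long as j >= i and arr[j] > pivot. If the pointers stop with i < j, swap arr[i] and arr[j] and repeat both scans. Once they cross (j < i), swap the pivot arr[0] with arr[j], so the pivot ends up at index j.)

Hoare-style two-pointer partition with pivot = 3:

Initial array: [3, 14, 15, 8, 3, 26, 16]

Pointers start at i = 1, j = 6.
i stops at index 1 (arr[1]=14 > 3), j stops at index 4 (arr[4]=3 <= 3): swap arr[1] and arr[4], array becomes [3, 3, 15, 8, 14, 26, 16]
i ends at 2, j ends at 1: the pointers have crossed (j < i), so scanning stops.

Swap pivot arr[0] with arr[1] to place pivot at position 1: [3, 3, 15, 8, 14, 26, 16]
Pivot position: 1

After partitioning with pivot 3, the array becomes [3, 3, 15, 8, 14, 26, 16]. The pivot is placed at index 1. All elements to the left of the pivot are <= 3, and all elements to the right are > 3.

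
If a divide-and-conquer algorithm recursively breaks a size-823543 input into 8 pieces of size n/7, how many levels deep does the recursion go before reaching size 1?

For divide and conquer with division factor 7:

Problem sizes at each level:
Level 0: 823543
Level 1: 117649
Level 2: 16807
Level 3: 2401
Level 4: 343
Level 5: 49
Level 6: 7
Level 7: 1

The root is level 0 and the size-1 base case is level 7 (the tree spans levels 0 through 7, i.e. 8 levels counting the root), so the depth is the number of divisions: log_7(823543) = 7

The recursion tree depth is log_7(823543) = 7. At each level, the problem size is divided by 7, so it takes 7 divisions to reduce to a base case of size 1. The algorithm makes 8 recursive calls at each level.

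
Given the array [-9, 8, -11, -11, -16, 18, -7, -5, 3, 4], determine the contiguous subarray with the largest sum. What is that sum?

Using Kadane's algorithm on [-9, 8, -11, -11, -16, 18, -7, -5, 3, 4]:

Scanning through the array:
Position 1 (value 8): max_ending_here = 8, max_so_far = 8
Position 2 (value -11): max_ending_here = -3, max_so_far = 8
Position 3 (value -11): max_ending_here = -11, max_so_far = 8
Position 4 (value -16): max_ending_here = -16, max_so_far = 8
Position 5 (value 18): max_ending_here = 18, max_so_far = 18
Position 6 (value -7): max_ending_here = 11, max_so_far = 18
Position 7 (value -5): max_ending_here = 6, max_so_far = 18
Position 8 (value 3): max_ending_here = 9, max_so_far = 18
Position 9 (value 4): max_ending_here = 13, max_so_far = 18

Maximum subarray: [18]
Maximum sum: 18

The maximum subarray is [18] with sum 18. This subarray runs from index 5 to index 5.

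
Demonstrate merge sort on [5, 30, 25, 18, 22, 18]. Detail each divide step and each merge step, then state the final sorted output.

Merge sort trace:

Split: [5, 30, 25, 18, 22, 18] -> [5, 30, 25] and [18, 22, 18]
  Split: [5, 30, 25] -> [5] and [30, 25]
    Split: [30, 25] -> [30] and [25]
    Merge: [30] + [25] -> [25, 30]
  Merge: [5] + [25, 30] -> [5, 25, 30]
  Split: [18, 22, 18] -> [18] and [22, 18]
    Split: [22, 18] -> [22] and [18]
    Merge: [22] + [18] -> [18, 22]
  Merge: [18] + [18, 22] -> [18, 18, 22]
Merge: [5, 25, 30] + [18, 18, 22] -> [5, 18, 18, 22, 25, 30]

Final sorted array: [5, 18, 18, 22, 25, 30]

The merge sort proceeds by recursively splitting the array and merging sorted halves.
After all merges, the sorted array is [5, 18, 18, 22, 25, 30].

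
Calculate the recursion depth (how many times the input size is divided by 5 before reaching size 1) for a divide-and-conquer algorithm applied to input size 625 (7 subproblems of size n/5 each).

For divide and conquer with division factor 5:

Problem sizes at each level:
Level 0: 625
Level 1: 125
Level 2: 25
Level 3: 5
Level 4: 1

The root is level 0 and the size-1 base case is level 4 (the tree spans levels 0 through 4, i.e. 5 levels counting the root), so the depth is the number of divisions: log_5(625) = 4

The recursion tree depth is log_5(625) = 4. At each level, the problem size is divided by 5, so it takes 4 divisions to reduce to a base case of size 1. The algorithm makes 7 recursive calls at each level.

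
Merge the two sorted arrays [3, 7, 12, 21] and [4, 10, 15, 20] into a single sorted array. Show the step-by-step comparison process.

Merging process:

Compare 3 vs 4: take 3 from left. Merged: [3]
Compare 7 vs 4: take 4 from right. Merged: [3, 4]
Compare 7 vs 10: take 7 from left. Merged: [3, 4, 7]
Compare 12 vs 10: take 10 from right. Merged: [3, 4, 7, 10]
Compare 12 vs 15: take 12 from left. Merged: [3, 4, 7, 10, 12]
Compare 21 vs 15: take 15 from right. Merged: [3, 4, 7, 10, 12, 15]
Compare 21 vs 20: take 20 from right. Merged: [3, 4, 7, 10, 12, 15, 20]
Append remaining from left: [21]. Merged: [3, 4, 7, 10, 12, 15, 20, 21]

Final merged array: [3, 4, 7, 10, 12, 15, 20, 21]
Total comparisons: 7

The merged array is [3, 4, 7, 10, 12, 15, 20, 21], requiring 7 comparisons. The merge step runs in O(n) time where n is the total number of elements.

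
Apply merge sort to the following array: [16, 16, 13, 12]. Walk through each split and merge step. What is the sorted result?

Merge sort trace:

Split: [16, 16, 13, 12] -> [16, 16] and [13, 12]
  Split: [16, 16] -> [16] and [16]
  Merge: [16] + [16] -> [16, 16]
  Split: [13, 12] -> [13] and [12]
  Merge: [13] + [12] -> [12, 13]
Merge: [16, 16] + [12, 13] -> [12, 13, 16, 16]

Final sorted array: [12, 13, 16, 16]

The merge sort proceeds by recursively splitting the array and merging sorted halves.
After all merges, the sorted array is [12, 13, 16, 16].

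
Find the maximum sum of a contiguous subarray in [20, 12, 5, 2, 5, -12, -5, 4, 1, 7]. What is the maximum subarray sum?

Using Kadane's algorithm on [20, 12, 5, 2, 5, -12, -5, 4, 1, 7]:

Scanning through the array:
Position 1 (value 12): max_ending_here = 32, max_so_far = 32
Position 2 (value 5): max_ending_here = 37, max_so_far = 37
Position 3 (value 2): max_ending_here = 39, max_so_far = 39
Position 4 (value 5): max_ending_here = 44, max_so_far = 44
Position 5 (value -12): max_ending_here = 32, max_so_far = 44
Position 6 (value -5): max_ending_here = 27, max_so_far = 44
Position 7 (value 4): max_ending_here = 31, max_so_far = 44
Position 8 (value 1): max_ending_here = 32, max_so_far = 44
Position 9 (value 7): max_ending_here = 39, max_so_far = 44

Maximum subarray: [20, 12, 5, 2, 5]
Maximum sum: 44

The maximum subarray is [20, 12, 5, 2, 5] with sum 44. This subarray runs from index 0 to index 4.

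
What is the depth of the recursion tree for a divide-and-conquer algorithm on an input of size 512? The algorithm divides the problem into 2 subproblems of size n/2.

For divide and conquer with division factor 2:

Problem sizes at each level:
Level 0: 512
Level 1: 256
Level 2: 128
Level 3: 64
Level 4: 32
Level 5: 16
Level 6: 8
Level 7: 4
Level 8: 2
Level 9: 1

The root is level 0 and the size-1 base case is level 9 (the tree spans levels 0 through 9, i.e. 10 levels counting the root), so the depth is the number of divisions: log_2(512) = 9

The recursion tree depth is log_2(512) = 9. At each level, the problem size is divided by 2, so it takes 9 divisions to reduce to a base case of size 1. The algorithm makes 2 recursive calls at each level.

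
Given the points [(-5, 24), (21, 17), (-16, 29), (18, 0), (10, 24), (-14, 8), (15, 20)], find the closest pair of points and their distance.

Computing all pairwise distances among 7 points:

d((-5, 24), (21, 17)) = 26.9258
d((-5, 24), (-16, 29)) = 12.083
d((-5, 24), (18, 0)) = 33.2415
d((-5, 24), (10, 24)) = 15.0
d((-5, 24), (-14, 8)) = 18.3576
d((-5, 24), (15, 20)) = 20.3961
d((21, 17), (-16, 29)) = 38.8973
d((21, 17), (18, 0)) = 17.2627
d((21, 17), (10, 24)) = 13.0384
d((21, 17), (-14, 8)) = 36.1386
d((21, 17), (15, 20)) = 6.7082
d((-16, 29), (18, 0)) = 44.6878
d((-16, 29), (10, 24)) = 26.4764
d((-16, 29), (-14, 8)) = 21.095
d((-16, 29), (15, 20)) = 32.28
d((18, 0), (10, 24)) = 25.2982
d((18, 0), (-14, 8)) = 32.9848
d((18, 0), (15, 20)) = 20.2237
d((10, 24), (-14, 8)) = 28.8444
d((10, 24), (15, 20)) = 6.4031 <-- minimum
d((-14, 8), (15, 20)) = 31.3847

Closest pair: (10, 24) and (15, 20) with distance 6.4031

The closest pair is (10, 24) and (15, 20) with Euclidean distance 6.4031. For 7 points, brute-force pairwise comparison is shown above. For large n, the divide-and-conquer algorithm (sort by x, recurse on halves, check the dividing strip) achieves O(n log n).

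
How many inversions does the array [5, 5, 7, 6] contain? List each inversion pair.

Finding inversions in [5, 5, 7, 6]:

(2, 3): arr[2]=7 > arr[3]=6

Total inversions: 1

The array has 1 inversion(s): (2,3). Each pair (i,j) satisfies i < j and arr[i] > arr[j].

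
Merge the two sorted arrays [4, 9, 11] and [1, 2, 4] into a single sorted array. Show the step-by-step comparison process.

Merging process:

Compare 4 vs 1: take 1 from right. Merged: [1]
Compare 4 vs 2: take 2 from right. Merged: [1, 2]
Compare 4 vs 4: take 4 from left. Merged: [1, 2, 4]
Compare 9 vs 4: take 4 from right. Merged: [1, 2, 4, 4]
Append remaining from left: [9, 11]. Merged: [1, 2, 4, 4, 9, 11]

Final merged array: [1, 2, 4, 4, 9, 11]
Total comparisons: 4

The merged array is [1, 2, 4, 4, 9, 11], requiring 4 comparisons. The merge step runs in O(n) time where n is the total number of elements.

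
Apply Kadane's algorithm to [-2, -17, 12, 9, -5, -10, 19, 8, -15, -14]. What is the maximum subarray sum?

Using Kadane's algorithm on [-2, -17, 12, 9, -5, -10, 19, 8, -15, -14]:

Scanning through the array:
Position 1 (value -17): max_ending_here = -17, max_so_far = -2
Position 2 (value 12): max_ending_here = 12, max_so_far = 12
Position 3 (value 9): max_ending_here = 21, max_so_far = 21
Position 4 (value -5): max_ending_here = 16, max_so_far = 21
Position 5 (value -10): max_ending_here = 6, max_so_far = 21
Position 6 (value 19): max_ending_here = 25, max_so_far = 25
Position 7 (value 8): max_ending_here = 33, max_so_far = 33
Position 8 (value -15): max_ending_here = 18, max_so_far = 33
Position 9 (value -14): max_ending_here = 4, max_so_far = 33

Maximum subarray: [12, 9, -5, -10, 19, 8]
Maximum sum: 33

The maximum subarray is [12, 9, -5, -10, 19, 8] with sum 33. This subarray runs from index 2 to index 7.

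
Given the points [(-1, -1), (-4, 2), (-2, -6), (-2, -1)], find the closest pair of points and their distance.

Computing all pairwise distances among 4 points:

d((-1, -1), (-4, 2)) = 4.2426
d((-1, -1), (-2, -6)) = 5.099
d((-1, -1), (-2, -1)) = 1.0 <-- minimum
d((-4, 2), (-2, -6)) = 8.2462
d((-4, 2), (-2, -1)) = 3.6056
d((-2, -6), (-2, -1)) = 5.0

Closest pair: (-1, -1) and (-2, -1) with distance 1.0

The closest pair is (-1, -1) and (-2, -1) with Euclidean distance 1.0. For 4 points, brute-force pairwise comparison is shown above. For large n, the divide-and-conquer algorithm (sort by x, recurse on halves, check the dividing strip) achieves O(n log n).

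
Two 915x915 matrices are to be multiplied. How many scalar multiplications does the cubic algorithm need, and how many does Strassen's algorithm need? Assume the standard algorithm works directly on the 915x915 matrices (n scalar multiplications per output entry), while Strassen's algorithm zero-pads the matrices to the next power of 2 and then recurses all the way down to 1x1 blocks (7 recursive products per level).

Matrix multiplication for 915x915 matrices:

Strassen's algorithm requires power-of-2 dimensions. Pad 915x915 to 1024x1024 (next power of 2).

Standard algorithm: 915^3 = 766060875 multiplications
Strassen's algorithm: 7^(log2(1024)) = 7^10 = 282475249 multiplications
Savings: 766060875 - 282475249 = 483585626 multiplications

Standard: 766060875 multiplications (915^3). Strassen: 282475249 multiplications (7^10, after padding to 1024x1024). Strassen reduces 8 recursive multiplications to 7 at each level.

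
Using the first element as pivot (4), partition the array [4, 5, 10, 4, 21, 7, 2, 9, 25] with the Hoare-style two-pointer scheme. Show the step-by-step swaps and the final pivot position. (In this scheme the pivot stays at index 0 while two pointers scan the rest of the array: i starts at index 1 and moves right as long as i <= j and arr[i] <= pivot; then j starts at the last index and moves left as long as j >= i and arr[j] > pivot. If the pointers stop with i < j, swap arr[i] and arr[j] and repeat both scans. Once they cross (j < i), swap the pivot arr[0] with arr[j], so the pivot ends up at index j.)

Hoare-style two-pointer partition with pivot = 4:

Initial array: [4, 5, 10, 4, 21, 7, 2, 9, 25]

Pointers start at i = 1, j = 8.
i stops at index 1 (arr[1]=5 > 4), j stops at index 6 (arr[6]=2 <= 4): swap arr[1] and arr[6], array becomes [4, 2, 10, 4, 21, 7, 5, 9, 25]
i stops at index 2 (arr[2]=10 > 4), j stops at index 3 (arr[3]=4 <= 4): swap arr[2] and arr[3], array becomes [4, 2, 4, 10, 21, 7, 5, 9, 25]
i ends at 3, j ends at 2: the pointers have crossed (j < i), so scanning stops.

Swap pivot arr[0] with arr[2] to place pivot at position 2: [4, 2, 4, 10, 21, 7, 5, 9, 25]
Pivot position: 2

After partitioning with pivot 4, the array becomes [4, 2, 4, 10, 21, 7, 5, 9, 25]. The pivot is placed at index 2. All elements to the left of the pivot are <= 4, and all elements to the right are > 4.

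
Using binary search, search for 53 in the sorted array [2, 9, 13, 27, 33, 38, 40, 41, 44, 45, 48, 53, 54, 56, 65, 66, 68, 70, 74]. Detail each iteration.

Binary search for 53 in [2, 9, 13, 27, 33, 38, 40, 41, 44, 45, 48, 53, 54, 56, 65, 66, 68, 70, 74]:

lo=0, hi=18, mid=9, arr[mid]=45 -> 45 < 53, search right half
lo=10, hi=18, mid=14, arr[mid]=65 -> 65 > 53, search left half
lo=10, hi=13, mid=11, arr[mid]=53 -> Found target at index 11!

Binary search finds 53 at index 11 after 3 comparisons. The search repeatedly halves the search space by comparing with the middle element.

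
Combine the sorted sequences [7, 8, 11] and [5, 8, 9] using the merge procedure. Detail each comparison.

Merging process:

Compare 7 vs 5: take 5 from right. Merged: [5]
Compare 7 vs 8: take 7 from left. Merged: [5, 7]
Compare 8 vs 8: take 8 from left. Merged: [5, 7, 8]
Compare 11 vs 8: take 8 from right. Merged: [5, 7, 8, 8]
Compare 11 vs 9: take 9 from right. Merged: [5, 7, 8, 8, 9]
Append remaining from left: [11]. Merged: [5, 7, 8, 8, 9, 11]

Final merged array: [5, 7, 8, 8, 9, 11]
Total comparisons: 5

The merged array is [5, 7, 8, 8, 9, 11], requiring 5 comparisons. The merge step runs in O(n) time where n is the total number of elements.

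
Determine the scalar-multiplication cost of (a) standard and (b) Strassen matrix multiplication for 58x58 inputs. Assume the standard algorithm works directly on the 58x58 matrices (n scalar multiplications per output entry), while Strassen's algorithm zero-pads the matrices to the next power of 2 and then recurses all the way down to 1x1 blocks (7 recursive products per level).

Matrix multiplication for 58x58 matrices:

Strassen's algorithm requires power-of-2 dimensions. Pad 58x58 to 64x64 (next power of 2).

Standard algorithm: 58^3 = 195112 multiplications
Strassen's algorithm: 7^(log2(64)) = 7^6 = 117649 multiplications
Savings: 195112 - 117649 = 77463 multiplications

Standard: 195112 multiplications (58^3). Strassen: 117649 multiplications (7^6, after padding to 64x64). Strassen reduces 8 recursive multiplications to 7 at each level.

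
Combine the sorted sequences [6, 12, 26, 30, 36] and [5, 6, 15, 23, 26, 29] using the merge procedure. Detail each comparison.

Merging process:

Compare 6 vs 5: take 5 from right. Merged: [5]
Compare 6 vs 6: take 6 from left. Merged: [5, 6]
Compare 12 vs 6: take 6 from right. Merged: [5, 6, 6]
Compare 12 vs 15: take 12 from left. Merged: [5, 6, 6, 12]
Compare 26 vs 15: take 15 from right. Merged: [5, 6, 6, 12, 15]
Compare 26 vs 23: take 23 from right. Merged: [5, 6, 6, 12, 15, 23]
Compare 26 vs 26: take 26 from left. Merged: [5, 6, 6, 12, 15, 23, 26]
Compare 30 vs 26: take 26 from right. Merged: [5, 6, 6, 12, 15, 23, 26, 26]
Compare 30 vs 29: take 29 from right. Merged: [5, 6, 6, 12, 15, 23, 26, 26, 29]
Append remaining from left: [30, 36]. Merged: [5, 6, 6, 12, 15, 23, 26, 26, 29, 30, 36]

Final merged array: [5, 6, 6, 12, 15, 23, 26, 26, 29, 30, 36]
Total comparisons: 9

The merged array is [5, 6, 6, 12, 15, 23, 26, 26, 29, 30, 36], requiring 9 comparisons. The merge step runs in O(n) time where n is the total number of elements.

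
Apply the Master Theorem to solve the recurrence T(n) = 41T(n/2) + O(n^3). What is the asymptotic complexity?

Master Theorem for T(n) = 41T(n/2) + O(n^3):

a = 41, b = 2, c = 3
log_b(a) = log_2(41) = 5.3576

Case 1: c = 3 < log_2(41) = 5.3576
T(n) = O(n^(log_2 41))

For T(n) = 41T(n/2) + O(n^3): log_2(41) = 5.3576. This is Case 1 of the Master Theorem (c < log_b(a), work dominated by leaves), giving O(n^(log_2 41)).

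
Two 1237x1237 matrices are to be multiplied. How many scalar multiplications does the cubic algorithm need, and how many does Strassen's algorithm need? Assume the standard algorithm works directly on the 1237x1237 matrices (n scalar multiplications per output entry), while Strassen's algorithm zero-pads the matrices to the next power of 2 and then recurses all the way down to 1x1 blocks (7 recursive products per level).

Matrix multiplication for 1237x1237 matrices:

Strassen's algorithm requires power-of-2 dimensions. Pad 1237x1237 to 2048x2048 (next power of 2).

Standard algorithm: 1237^3 = 1892819053 multiplications
Strassen's algorithm: 7^(log2(2048)) = 7^11 = 1977326743 multiplications
Difference: 1892819053 - 1977326743 = -84507690 (Strassen uses MORE here due to padding overhead — for small or just-over-power-of-2 n, padding can outweigh the per-level savings)

Standard: 1892819053 multiplications (1237^3). Strassen: 1977326743 multiplications (7^11, after padding to 2048x2048). Strassen reduces 8 recursive multiplications to 7 at each level.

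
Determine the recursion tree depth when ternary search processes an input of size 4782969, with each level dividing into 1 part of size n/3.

For divide and conquer with division factor 3:

Problem sizes at each level:
Level 0: 4782969
Level 1: 1594323
Level 2: 531441
Level 3: 177147
Level 4: 59049
Level 5: 19683
Level 6: 6561
Level 7: 2187
Level 8: 729
Level 9: 243
Level 10: 81
Level 11: 27
Level 12: 9
Level 13: 3
Level 14: 1

The root is level 0 and the size-1 base case is level 14 (the tree spans levels 0 through 14, i.e. 15 levels counting the root), so the depth is the number of divisions: log_3(4782969) = 14

The recursion tree depth is log_3(4782969) = 14. At each level, the problem size is divided by 3, so it takes 14 divisions to reduce to a base case of size 1. The algorithm makes 1 recursive call at each level.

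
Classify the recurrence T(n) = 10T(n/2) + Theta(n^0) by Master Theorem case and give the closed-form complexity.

Master Theorem for T(n) = 10T(n/2) + O(n^0):

a = 10, b = 2, c = 0
log_b(a) = log_2(10) = 3.3219

Case 1: c = 0 < log_2(10) = 3.3219
T(n) = O(n^(log_2 10))

For T(n) = 10T(n/2) + O(n^0): log_2(10) = 3.3219. This is Case 1 of the Master Theorem (c < log_b(a), work dominated by leaves), giving O(n^(log_2 10)).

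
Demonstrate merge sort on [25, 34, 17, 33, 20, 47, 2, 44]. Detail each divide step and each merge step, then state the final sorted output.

Merge sort trace:

Split: [25, 34, 17, 33, 20, 47, 2, 44] -> [25, 34, 17, 33] and [20, 47, 2, 44]
  Split: [25, 34, 17, 33] -> [25, 34] and [17, 33]
    Split: [25, 34] -> [25] and [34]
    Merge: [25] + [34] -> [25, 34]
    Split: [17, 33] -> [17] and [33]
    Merge: [17] + [33] -> [17, 33]
  Merge: [25, 34] + [17, 33] -> [17, 25, 33, 34]
  Split: [20, 47, 2, 44] -> [20, 47] and [2, 44]
    Split: [20, 47] -> [20] and [47]
    Merge: [20] + [47] -> [20, 47]
    Split: [2, 44] -> [2] and [44]
    Merge: [2] + [44] -> [2, 44]
  Merge: [20, 47] + [2, 44] -> [2, 20, 44, 47]
Merge: [17, 25, 33, 34] + [2, 20, 44, 47] -> [2, 17, 20, 25, 33, 34, 44, 47]

Final sorted array: [2, 17, 20, 25, 33, 34, 44, 47]

The merge sort proceeds by recursively splitting the array and merging sorted halves.
After all merges, the sorted array is [2, 17, 20, 25, 33, 34, 44, 47].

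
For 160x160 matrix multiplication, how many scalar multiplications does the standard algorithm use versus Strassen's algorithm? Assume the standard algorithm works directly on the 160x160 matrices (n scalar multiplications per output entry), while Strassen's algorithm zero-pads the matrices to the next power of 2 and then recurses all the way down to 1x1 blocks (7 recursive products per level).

Matrix multiplication for 160x160 matrices:

Strassen's algorithm requires power-of-2 dimensions. Pad 160x160 to 256x256 (next power of 2).

Standard algorithm: 160^3 = 4096000 multiplications
Strassen's algorithm: 7^(log2(256)) = 7^8 = 5764801 multiplications
Difference: 4096000 - 5764801 = -1668801 (Strassen uses MORE here due to padding overhead — for small or just-over-power-of-2 n, padding can outweigh the per-level savings)

Standard: 4096000 multiplications (160^3). Strassen: 5764801 multiplications (7^8, after padding to 256x256). Strassen reduces 8 recursive multiplications to 7 at each level.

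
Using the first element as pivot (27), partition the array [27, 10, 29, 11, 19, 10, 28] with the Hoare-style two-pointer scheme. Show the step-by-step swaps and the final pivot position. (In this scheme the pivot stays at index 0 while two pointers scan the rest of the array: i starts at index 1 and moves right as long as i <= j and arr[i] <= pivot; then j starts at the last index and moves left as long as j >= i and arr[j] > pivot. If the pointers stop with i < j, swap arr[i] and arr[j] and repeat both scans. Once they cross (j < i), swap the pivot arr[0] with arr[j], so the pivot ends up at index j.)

Hoare-style two-pointer partition with pivot = 27:

Initial array: [27, 10, 29, 11, 19, 10, 28]

Pointers start at i = 1, j = 6.
i stops at index 2 (arr[2]=29 > 27), j stops at index 5 (arr[5]=10 <= 27): swap arr[2] and arr[5], array becomes [27, 10, 10, 11, 19, 29, 28]
i ends at 5, j ends at 4: the pointers have crossed (j < i), so scanning stops.

Swap pivot arr[0] with arr[4] to place pivot at position 4: [19, 10, 10, 11, 27, 29, 28]
Pivot position: 4

After partitioning with pivot 27, the array becomes [19, 10, 10, 11, 27, 29, 28]. The pivot is placed at index 4. All elements to the left of the pivot are <= 27, and all elements to the right are > 27.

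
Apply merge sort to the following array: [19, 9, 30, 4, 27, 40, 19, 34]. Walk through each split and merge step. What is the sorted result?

Merge sort trace:

Split: [19, 9, 30, 4, 27, 40, 19, 34] -> [19, 9, 30, 4] and [27, 40, 19, 34]
  Split: [19, 9, 30, 4] -> [19, 9] and [30, 4]
    Split: [19, 9] -> [19] and [9]
    Merge: [19] + [9] -> [9, 19]
    Split: [30, 4] -> [30] and [4]
    Merge: [30] + [4] -> [4, 30]
  Merge: [9, 19] + [4, 30] -> [4, 9, 19, 30]
  Split: [27, 40, 19, 34] -> [27, 40] and [19, 34]
    Split: [27, 40] -> [27] and [40]
    Merge: [27] + [40] -> [27, 40]
    Split: [19, 34] -> [19] and [34]
    Merge: [19] + [34] -> [19, 34]
  Merge: [27, 40] + [19, 34] -> [19, 27, 34, 40]
Merge: [4, 9, 19, 30] + [19, 27, 34, 40] -> [4, 9, 19, 19, 27, 30, 34, 40]

Final sorted array: [4, 9, 19, 19, 27, 30, 34, 40]

The merge sort proceeds by recursively splitting the array and merging sorted halves.
After all merges, the sorted array is [4, 9, 19, 19, 27, 30, 34, 40].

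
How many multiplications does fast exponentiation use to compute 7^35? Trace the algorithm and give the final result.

Computing 7^35 by squaring (build up from 7^1; each line after the first costs one multiplication):

7^1 = 7
7^2 = (7^1)^2 = 7^2 = 49
7^4 = (7^2)^2 = 49^2 = 2401
7^8 = (7^4)^2 = 2401^2 = 5764801
7^16 = (7^8)^2 = 5764801^2 = 33232930569601
7^17 = 7 * 7^16 = 7 * 33232930569601 = 232630513987207
7^34 = (7^17)^2 = 232630513987207^2 = 54116956037952111668959660849
7^35 = 7 * 7^34 = 7 * 54116956037952111668959660849 = 378818692265664781682717625943

Result: 378818692265664781682717625943
Multiplications needed: 7 (7 lines after 7^1)

7^35 = 378818692265664781682717625943. Using exponentiation by squaring, this requires 7 multiplications. The key idea: if the exponent is even, square the half-power; if odd, multiply by the base once.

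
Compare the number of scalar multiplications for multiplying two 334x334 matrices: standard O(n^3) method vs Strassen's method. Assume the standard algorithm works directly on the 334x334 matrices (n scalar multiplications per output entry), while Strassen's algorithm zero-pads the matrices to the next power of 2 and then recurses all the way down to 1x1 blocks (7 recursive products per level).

Matrix multiplication for 334x334 matrices:

Strassen's algorithm requires power-of-2 dimensions. Pad 334x334 to 512x512 (next power of 2).

Standard algorithm: 334^3 = 37259704 multiplications
Strassen's algorithm: 7^(log2(512)) = 7^9 = 40353607 multiplications
Difference: 37259704 - 40353607 = -3093903 (Strassen uses MORE here due to padding overhead — for small or just-over-power-of-2 n, padding can outweigh the per-level savings)

Standard: 37259704 multiplications (334^3). Strassen: 40353607 multiplications (7^9, after padding to 512x512). Strassen reduces 8 recursive multiplications to 7 at each level.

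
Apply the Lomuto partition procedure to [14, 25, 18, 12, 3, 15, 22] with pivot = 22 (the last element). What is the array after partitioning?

Lomuto partition with pivot = 22:

Initial array: [14, 25, 18, 12, 3, 15, 22]

arr[0]=14 <= 22: swap with position 0, array becomes [14, 25, 18, 12, 3, 15, 22]
arr[1]=25 > 22: no swap
arr[2]=18 <= 22: swap with position 1, array becomes [14, 18, 25, 12, 3, 15, 22]
arr[3]=12 <= 22: swap with position 2, array becomes [14, 18, 12, 25, 3, 15, 22]
arr[4]=3 <= 22: swap with position 3, array becomes [14, 18, 12, 3, 25, 15, 22]
arr[5]=15 <= 22: swap with position 4, array becomes [14, 18, 12, 3, 15, 25, 22]

Place pivot at position 5: [14, 18, 12, 3, 15, 22, 25]
Pivot position: 5

After partitioning with pivot 22, the array becomes [14, 18, 12, 3, 15, 22, 25]. The pivot is placed at index 5. All elements to the left of the pivot are <= 22, and all elements to the right are > 22.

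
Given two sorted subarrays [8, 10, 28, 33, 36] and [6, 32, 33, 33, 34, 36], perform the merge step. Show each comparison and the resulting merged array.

Merging process:

Compare 8 vs 6: take 6 from right. Merged: [6]
Compare 8 vs 32: take 8 from left. Merged: [6, 8]
Compare 10 vs 32: take 10 from left. Merged: [6, 8, 10]
Compare 28 vs 32: take 28 from left. Merged: [6, 8, 10, 28]
Compare 33 vs 32: take 32 from right. Merged: [6, 8, 10, 28, 32]
Compare 33 vs 33: take 33 from left. Merged: [6, 8, 10, 28, 32, 33]
Compare 36 vs 33: take 33 from right. Merged: [6, 8, 10, 28, 32, 33, 33]
Compare 36 vs 33: take 33 from right. Merged: [6, 8, 10, 28, 32, 33, 33, 33]
Compare 36 vs 34: take 34 from right. Merged: [6, 8, 10, 28, 32, 33, 33, 33, 34]
Compare 36 vs 36: take 36 from left. Merged: [6, 8, 10, 28, 32, 33, 33, 33, 34, 36]
Append remaining from right: [36]. Merged: [6, 8, 10, 28, 32, 33, 33, 33, 34, 36, 36]

Final merged array: [6, 8, 10, 28, 32, 33, 33, 33, 34, 36, 36]
Total comparisons: 10

The merged array is [6, 8, 10, 28, 32, 33, 33, 33, 34, 36, 36], requiring 10 comparisons. The merge step runs in O(n) time where n is the total number of elements.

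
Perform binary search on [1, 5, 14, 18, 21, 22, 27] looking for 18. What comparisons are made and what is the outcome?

Binary search for 18 in [1, 5, 14, 18, 21, 22, 27]:

lo=0, hi=6, mid=3, arr[mid]=18 -> Found target at index 3!

Binary search finds 18 at index 3 after 1 comparisons. The search repeatedly halves the search space by comparing with the middle element.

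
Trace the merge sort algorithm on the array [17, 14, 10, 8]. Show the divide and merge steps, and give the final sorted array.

Merge sort trace:

Split: [17, 14, 10, 8] -> [17, 14] and [10, 8]
  Split: [17, 14] -> [17] and [14]
  Merge: [17] + [14] -> [14, 17]
  Split: [10, 8] -> [10] and [8]
  Merge: [10] + [8] -> [8, 10]
Merge: [14, 17] + [8, 10] -> [8, 10, 14, 17]

Final sorted array: [8, 10, 14, 17]

The merge sort proceeds by recursively splitting the array and merging sorted halves.
After all merges, the sorted array is [8, 10, 14, 17].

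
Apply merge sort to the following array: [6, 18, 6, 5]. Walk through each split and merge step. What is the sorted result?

Merge sort trace:

Split: [6, 18, 6, 5] -> [6, 18] and [6, 5]
  Split: [6, 18] -> [6] and [18]
  Merge: [6] + [18] -> [6, 18]
  Split: [6, 5] -> [6] and [5]
  Merge: [6] + [5] -> [5, 6]
Merge: [6, 18] + [5, 6] -> [5, 6, 6, 18]

Final sorted array: [5, 6, 6, 18]

The merge sort proceeds by recursively splitting the array and merging sorted halves.
After all merges, the sorted array is [5, 6, 6, 18].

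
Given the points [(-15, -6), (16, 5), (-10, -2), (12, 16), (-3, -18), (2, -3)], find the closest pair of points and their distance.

Computing all pairwise distances among 6 points:

d((-15, -6), (16, 5)) = 32.8938
d((-15, -6), (-10, -2)) = 6.4031 <-- minimum
d((-15, -6), (12, 16)) = 34.8281
d((-15, -6), (-3, -18)) = 16.9706
d((-15, -6), (2, -3)) = 17.2627
d((16, 5), (-10, -2)) = 26.9258
d((16, 5), (12, 16)) = 11.7047
d((16, 5), (-3, -18)) = 29.8329
d((16, 5), (2, -3)) = 16.1245
d((-10, -2), (12, 16)) = 28.4253
d((-10, -2), (-3, -18)) = 17.4642
d((-10, -2), (2, -3)) = 12.0416
d((12, 16), (-3, -18)) = 37.1618
d((12, 16), (2, -3)) = 21.4709
d((-3, -18), (2, -3)) = 15.8114

Closest pair: (-15, -6) and (-10, -2) with distance 6.4031

The closest pair is (-15, -6) and (-10, -2) with Euclidean distance 6.4031. For 6 points, brute-force pairwise comparison is shown above. For large n, the divide-and-conquer algorithm (sort by x, recurse on halves, check the dividing strip) achieves O(n log n).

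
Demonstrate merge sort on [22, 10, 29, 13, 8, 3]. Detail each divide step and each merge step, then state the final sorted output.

Merge sort trace:

Split: [22, 10, 29, 13, 8, 3] -> [22, 10, 29] and [13, 8, 3]
  Split: [22, 10, 29] -> [22] and [10, 29]
    Split: [10, 29] -> [10] and [29]
    Merge: [10] + [29] -> [10, 29]
  Merge: [22] + [10, 29] -> [10, 22, 29]
  Split: [13, 8, 3] -> [13] and [8, 3]
    Split: [8, 3] -> [8] and [3]
    Merge: [8] + [3] -> [3, 8]
  Merge: [13] + [3, 8] -> [3, 8, 13]
Merge: [10, 22, 29] + [3, 8, 13] -> [3, 8, 10, 13, 22, 29]

Final sorted array: [3, 8, 10, 13, 22, 29]

The merge sort proceeds by recursively splitting the array and merging sorted halves.
After all merges, the sorted array is [3, 8, 10, 13, 22, 29].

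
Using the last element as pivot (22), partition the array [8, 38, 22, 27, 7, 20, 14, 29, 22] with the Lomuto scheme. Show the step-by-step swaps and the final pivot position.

Lomuto partition with pivot = 22:

Initial array: [8, 38, 22, 27, 7, 20, 14, 29, 22]

arr[0]=8 <= 22: swap with position 0, array becomes [8, 38, 22, 27, 7, 20, 14, 29, 22]
arr[1]=38 > 22: no swap
arr[2]=22 <= 22: swap with position 1, array becomes [8, 22, 38, 27, 7, 20, 14, 29, 22]
arr[3]=27 > 22: no swap
arr[4]=7 <= 22: swap with position 2, array becomes [8, 22, 7, 27, 38, 20, 14, 29, 22]
arr[5]=20 <= 22: swap with position 3, array becomes [8, 22, 7, 20, 38, 27, 14, 29, 22]
arr[6]=14 <= 22: swap with position 4, array becomes [8, 22, 7, 20, 14, 27, 38, 29, 22]
arr[7]=29 > 22: no swap

Place pivot at position 5: [8, 22, 7, 20, 14, 22, 38, 29, 27]
Pivot position: 5

After partitioning with pivot 22, the array becomes [8, 22, 7, 20, 14, 22, 38, 29, 27]. The pivot is placed at index 5. All elements to the left of the pivot are <= 22, and all elements to the right are > 22.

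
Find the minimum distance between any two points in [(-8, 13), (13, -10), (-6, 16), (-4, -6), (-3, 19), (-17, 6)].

Computing all pairwise distances among 6 points:

d((-8, 13), (13, -10)) = 31.1448
d((-8, 13), (-6, 16)) = 3.6056 <-- minimum
d((-8, 13), (-4, -6)) = 19.4165
d((-8, 13), (-3, 19)) = 7.8102
d((-8, 13), (-17, 6)) = 11.4018
d((13, -10), (-6, 16)) = 32.2025
d((13, -10), (-4, -6)) = 17.4642
d((13, -10), (-3, 19)) = 33.121
d((13, -10), (-17, 6)) = 34.0
d((-6, 16), (-4, -6)) = 22.0907
d((-6, 16), (-3, 19)) = 4.2426
d((-6, 16), (-17, 6)) = 14.8661
d((-4, -6), (-3, 19)) = 25.02
d((-4, -6), (-17, 6)) = 17.6918
d((-3, 19), (-17, 6)) = 19.105

Closest pair: (-8, 13) and (-6, 16) with distance 3.6056

The closest pair is (-8, 13) and (-6, 16) with Euclidean distance 3.6056. For 6 points, brute-force pairwise comparison is shown above. For large n, the divide-and-conquer algorithm (sort by x, recurse on halves, check the dividing strip) achieves O(n log n).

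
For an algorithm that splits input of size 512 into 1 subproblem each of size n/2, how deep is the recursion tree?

For divide and conquer with division factor 2:

Problem sizes at each level:
Level 0: 512
Level 1: 256
Level 2: 128
Level 3: 64
Level 4: 32
Level 5: 16
Level 6: 8
Level 7: 4
Level 8: 2
Level 9: 1

The root is level 0 and the size-1 base case is level 9 (the tree spans levels 0 through 9, i.e. 10 levels counting the root), so the depth is the number of divisions: log_2(512) = 9

The recursion tree depth is log_2(512) = 9. At each level, the problem size is divided by 2, so it takes 9 divisions to reduce to a base case of size 1. The algorithm makes 1 recursive call at each level.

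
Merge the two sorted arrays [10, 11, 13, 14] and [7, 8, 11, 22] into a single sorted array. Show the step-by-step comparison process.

Merging process:

Compare 10 vs 7: take 7 from right. Merged: [7]
Compare 10 vs 8: take 8 from right. Merged: [7, 8]
Compare 10 vs 11: take 10 from left. Merged: [7, 8, 10]
Compare 11 vs 11: take 11 from left. Merged: [7, 8, 10, 11]
Compare 13 vs 11: take 11 from right. Merged: [7, 8, 10, 11, 11]
Compare 13 vs 22: take 13 from left. Merged: [7, 8, 10, 11, 11, 13]
Compare 14 vs 22: take 14 from left. Merged: [7, 8, 10, 11, 11, 13, 14]
Append remaining from right: [22]. Merged: [7, 8, 10, 11, 11, 13, 14, 22]

Final merged array: [7, 8, 10, 11, 11, 13, 14, 22]
Total comparisons: 7

The merged array is [7, 8, 10, 11, 11, 13, 14, 22], requiring 7 comparisons. The merge step runs in O(n) time where n is the total number of elements.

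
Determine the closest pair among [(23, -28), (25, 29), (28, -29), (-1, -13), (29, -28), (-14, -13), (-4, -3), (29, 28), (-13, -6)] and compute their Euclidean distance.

Computing all pairwise distances among 9 points:

d((23, -28), (25, 29)) = 57.0351
d((23, -28), (28, -29)) = 5.099
d((23, -28), (-1, -13)) = 28.3019
d((23, -28), (29, -28)) = 6.0
d((23, -28), (-14, -13)) = 39.9249
d((23, -28), (-4, -3)) = 36.7967
d((23, -28), (29, 28)) = 56.3205
d((23, -28), (-13, -6)) = 42.19
d((25, 29), (28, -29)) = 58.0775
d((25, 29), (-1, -13)) = 49.3964
d((25, 29), (29, -28)) = 57.1402
d((25, 29), (-14, -13)) = 57.3149
d((25, 29), (-4, -3)) = 43.1856
d((25, 29), (29, 28)) = 4.1231
d((25, 29), (-13, -6)) = 51.6624
d((28, -29), (-1, -13)) = 33.121
d((28, -29), (29, -28)) = 1.4142 <-- minimum
d((28, -29), (-14, -13)) = 44.9444
d((28, -29), (-4, -3)) = 41.2311
d((28, -29), (29, 28)) = 57.0088
d((28, -29), (-13, -6)) = 47.0106
d((-1, -13), (29, -28)) = 33.541
d((-1, -13), (-14, -13)) = 13.0
d((-1, -13), (-4, -3)) = 10.4403
d((-1, -13), (29, 28)) = 50.8035
d((-1, -13), (-13, -6)) = 13.8924
d((29, -28), (-14, -13)) = 45.5412
d((29, -28), (-4, -3)) = 41.4005
d((29, -28), (29, 28)) = 56.0
d((29, -28), (-13, -6)) = 47.4131
d((-14, -13), (-4, -3)) = 14.1421
d((-14, -13), (29, 28)) = 59.4138
d((-14, -13), (-13, -6)) = 7.0711
d((-4, -3), (29, 28)) = 45.2769
d((-4, -3), (-13, -6)) = 9.4868
d((29, 28), (-13, -6)) = 54.037

Closest pair: (28, -29) and (29, -28) with distance 1.4142

The closest pair is (28, -29) and (29, -28) with Euclidean distance 1.4142. For 9 points, brute-force pairwise comparison is shown above. For large n, the divide-and-conquer algorithm (sort by x, recurse on halves, check the dividing strip) achieves O(n log n).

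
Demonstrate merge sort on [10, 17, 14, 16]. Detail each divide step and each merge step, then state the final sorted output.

Merge sort trace:

Split: [10, 17, 14, 16] -> [10, 17] and [14, 16]
  Split: [10, 17] -> [10] and [17]
  Merge: [10] + [17] -> [10, 17]
  Split: [14, 16] -> [14] and [16]
  Merge: [14] + [16] -> [14, 16]
Merge: [10, 17] + [14, 16] -> [10, 14, 16, 17]

Final sorted array: [10, 14, 16, 17]

The merge sort proceeds by recursively splitting the array and merging sorted halves.
After all merges, the sorted array is [10, 14, 16, 17].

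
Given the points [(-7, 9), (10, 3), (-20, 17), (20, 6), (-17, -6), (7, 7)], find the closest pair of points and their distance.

Computing all pairwise distances among 6 points:

d((-7, 9), (10, 3)) = 18.0278
d((-7, 9), (-20, 17)) = 15.2643
d((-7, 9), (20, 6)) = 27.1662
d((-7, 9), (-17, -6)) = 18.0278
d((-7, 9), (7, 7)) = 14.1421
d((10, 3), (-20, 17)) = 33.1059
d((10, 3), (20, 6)) = 10.4403
d((10, 3), (-17, -6)) = 28.4605
d((10, 3), (7, 7)) = 5.0 <-- minimum
d((-20, 17), (20, 6)) = 41.4849
d((-20, 17), (-17, -6)) = 23.1948
d((-20, 17), (7, 7)) = 28.7924
d((20, 6), (-17, -6)) = 38.8973
d((20, 6), (7, 7)) = 13.0384
d((-17, -6), (7, 7)) = 27.2947

Closest pair: (10, 3) and (7, 7) with distance 5.0

The closest pair is (10, 3) and (7, 7) with Euclidean distance 5.0. For 6 points, brute-force pairwise comparison is shown above. For large n, the divide-and-conquer algorithm (sort by x, recurse on halves, check the dividing strip) achieves O(n log n).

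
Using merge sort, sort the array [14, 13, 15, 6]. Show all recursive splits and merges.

Merge sort trace:

Split: [14, 13, 15, 6] -> [14, 13] and [15, 6]
  Split: [14, 13] -> [14] and [13]
  Merge: [14] + [13] -> [13, 14]
  Split: [15, 6] -> [15] and [6]
  Merge: [15] + [6] -> [6, 15]
Merge: [13, 14] + [6, 15] -> [6, 13, 14, 15]

Final sorted array: [6, 13, 14, 15]

The merge sort proceeds by recursively splitting the array and merging sorted halves.
After all merges, the sorted array is [6, 13, 14, 15].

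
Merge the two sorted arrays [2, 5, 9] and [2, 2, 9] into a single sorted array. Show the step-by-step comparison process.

Merging process:

Compare 2 vs 2: take 2 from left. Merged: [2]
Compare 5 vs 2: take 2 from right. Merged: [2, 2]
Compare 5 vs 2: take 2 from right. Merged: [2, 2, 2]
Compare 5 vs 9: take 5 from left. Merged: [2, 2, 2, 5]
Compare 9 vs 9: take 9 from left. Merged: [2, 2, 2, 5, 9]
Append remaining from right: [9]. Merged: [2, 2, 2, 5, 9, 9]

Final merged array: [2, 2, 2, 5, 9, 9]
Total comparisons: 5

The merged array is [2, 2, 2, 5, 9, 9], requiring 5 comparisons. The merge step runs in O(n) time where n is the total number of elements.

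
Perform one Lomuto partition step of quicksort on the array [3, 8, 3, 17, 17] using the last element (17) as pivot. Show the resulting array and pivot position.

Lomuto partition with pivot = 17:

Initial array: [3, 8, 3, 17, 17]

arr[0]=3 <= 17: swap with position 0, array becomes [3, 8, 3, 17, 17]
arr[1]=8 <= 17: swap with position 1, array becomes [3, 8, 3, 17, 17]
arr[2]=3 <= 17: swap with position 2, array becomes [3, 8, 3, 17, 17]
arr[3]=17 <= 17: swap with position 3, array becomes [3, 8, 3, 17, 17]

Place pivot at position 4: [3, 8, 3, 17, 17]
Pivot position: 4

After partitioning with pivot 17, the array becomes [3, 8, 3, 17, 17]. The pivot is placed at index 4. All elements to the left of the pivot are <= 17, and all elements to the right are > 17.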